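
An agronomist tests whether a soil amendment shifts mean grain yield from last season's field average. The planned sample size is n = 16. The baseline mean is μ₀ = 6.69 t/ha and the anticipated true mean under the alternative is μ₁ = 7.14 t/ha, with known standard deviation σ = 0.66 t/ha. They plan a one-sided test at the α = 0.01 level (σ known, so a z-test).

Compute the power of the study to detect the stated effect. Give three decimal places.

Power ≈ 0.656

Standardized effect: d = |μ₁ − μ₀| / σ = |7.14 − 6.69| / 0.66 = 0.6818
Noncentrality parameter: δ = d·√n = 0.6818 × √16 = 2.7273
Critical value for a one-sided test at α = 0.01: z_α = 2.326.
Power = P(Z > 2.326 − δ) = Φ(0.401) = 0.6558.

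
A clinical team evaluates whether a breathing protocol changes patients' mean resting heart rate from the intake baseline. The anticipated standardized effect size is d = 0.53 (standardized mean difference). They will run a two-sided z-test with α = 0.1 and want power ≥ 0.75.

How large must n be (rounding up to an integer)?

For power 0.75 need Φ(δ − z_{0.05}) = 0.75, so δ = z_{0.05} + z_{0.25} = 1.645 + 0.674 = 2.319.
(For δ > 0 the lower-tail rejection region contributes negligibly to power, so the one-term inversion is standard.)
δ = d·√n ⇒ n = (δ/d)² = (2.319 / 0.53)² = 19.15.
Rounding up, n = 20.

n = 20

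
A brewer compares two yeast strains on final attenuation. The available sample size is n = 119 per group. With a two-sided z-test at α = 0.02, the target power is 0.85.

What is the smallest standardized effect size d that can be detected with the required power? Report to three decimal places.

d ≈ 0.436

Required noncentrality: δ = z_{0.01} + z_{0.15} = 2.326 + 1.036 = 3.363.
(The second rejection-region term Φ(−δ − z_{α/2}) is negligible and dropped.)
δ = d·√(n/2) ⇒ d = δ/√(n/2) = 3.363/√(119/2) = 0.4360.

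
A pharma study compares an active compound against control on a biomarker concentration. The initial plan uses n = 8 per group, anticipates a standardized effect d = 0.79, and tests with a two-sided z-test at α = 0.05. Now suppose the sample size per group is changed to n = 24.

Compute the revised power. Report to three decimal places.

Power ≈ 0.781

With n = 24 per group: δ = d·√(n/2) = 0.79 × √(24/2) = 2.7366. Critical value z_{0.025} = 1.960.
Revised power = Φ(δ − 1.960) + Φ(−δ − 1.960) = Φ(0.777) + Φ(-4.697) = 0.7813 + 0.0000 = 0.7813.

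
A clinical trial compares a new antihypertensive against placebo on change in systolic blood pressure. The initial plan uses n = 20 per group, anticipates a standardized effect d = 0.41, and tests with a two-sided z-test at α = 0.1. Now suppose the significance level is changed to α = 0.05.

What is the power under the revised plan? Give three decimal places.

Power ≈ 0.254

δ = d·√(n/2) = 0.41 × √(20/2) = 1.2965 (unchanged). New critical value: z_{0.025} = 1.960.
Revised power = Φ(δ − 1.960) + Φ(−δ − 1.960) = Φ(-0.663) + Φ(-3.256) = 0.2535 + 0.0006 = 0.2541.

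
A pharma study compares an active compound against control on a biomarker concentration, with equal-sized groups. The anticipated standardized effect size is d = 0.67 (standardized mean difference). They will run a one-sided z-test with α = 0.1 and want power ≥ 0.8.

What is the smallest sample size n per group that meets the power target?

n = 21 per group

Set Φ(δ − 1.282) = 0.8; then δ − 1.282 = Φ⁻¹(0.8) = 0.842, giving δ = 2.123.
δ = d·√(n/2) ⇒ n = 2(δ/d)² = 2 × (2.123 / 0.67)² = 20.08.
Round up to the next whole unit.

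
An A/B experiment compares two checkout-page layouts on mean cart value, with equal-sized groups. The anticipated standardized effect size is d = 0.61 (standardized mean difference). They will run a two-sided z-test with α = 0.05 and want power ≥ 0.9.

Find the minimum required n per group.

n = 57 per group

Set Φ(δ − 1.960) = 0.9; then δ − 1.960 = Φ⁻¹(0.9) = 1.282, giving δ = 3.242.
(Ignoring the negligible lower-tail rejection probability gives the usual closed-form inversion.)
δ = d·√(n/2) ⇒ n = 2(δ/d)² = 2 × (3.242 / 0.61)² = 56.48.
Rounding up, n = 57 per group.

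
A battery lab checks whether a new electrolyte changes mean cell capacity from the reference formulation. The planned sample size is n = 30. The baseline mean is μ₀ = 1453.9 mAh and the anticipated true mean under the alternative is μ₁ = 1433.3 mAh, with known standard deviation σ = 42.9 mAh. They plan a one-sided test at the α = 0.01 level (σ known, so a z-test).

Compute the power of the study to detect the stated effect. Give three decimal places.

Power ≈ 0.619

Standardized effect: d = |μ₁ − μ₀| / σ = |1433.3 − 1453.9| / 42.9 = 0.4802
Noncentrality parameter: δ = d·√n = 0.4802 × √30 = 2.6301
One-sided α = 0.01 → critical value z_{0.01} = 2.326.
Power = P(Z > 2.326 − δ) = Φ(0.304) = 0.6193.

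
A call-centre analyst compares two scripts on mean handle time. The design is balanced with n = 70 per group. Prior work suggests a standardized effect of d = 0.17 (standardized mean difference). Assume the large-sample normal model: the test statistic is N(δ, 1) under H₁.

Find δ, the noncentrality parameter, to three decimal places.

δ ≈ 1.006

δ = d·√(n/2) = 0.17 × √(70/2) = 1.0057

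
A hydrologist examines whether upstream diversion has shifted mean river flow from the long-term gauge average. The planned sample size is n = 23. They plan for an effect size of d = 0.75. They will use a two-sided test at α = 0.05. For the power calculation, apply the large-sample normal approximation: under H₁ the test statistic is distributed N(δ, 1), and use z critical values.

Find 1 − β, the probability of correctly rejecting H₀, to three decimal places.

Noncentrality parameter: λ = d·√n = 0.75 × √23 = 3.5969
Two-sided α = 0.05 → critical value z_{0.025} = 1.960.
Power = Φ(λ − 1.960) + Φ(−λ − 1.960) = Φ(1.637) + Φ(-5.557) = 0.9492 + 0.0000 = 0.9492.

Power ≈ 0.949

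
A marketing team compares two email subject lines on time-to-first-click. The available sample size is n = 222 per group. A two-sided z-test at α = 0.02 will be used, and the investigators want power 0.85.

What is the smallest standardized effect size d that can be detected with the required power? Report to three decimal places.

Required noncentrality: δ = z_{0.01} + z_{0.15} = 2.326 + 1.036 = 3.363.
(Lower-tail contribution to power is negligible for δ > 0.)
δ = d·√(n/2) ⇒ d = δ/√(n/2) = 3.363/√(222/2) = 0.3192.

d ≈ 0.319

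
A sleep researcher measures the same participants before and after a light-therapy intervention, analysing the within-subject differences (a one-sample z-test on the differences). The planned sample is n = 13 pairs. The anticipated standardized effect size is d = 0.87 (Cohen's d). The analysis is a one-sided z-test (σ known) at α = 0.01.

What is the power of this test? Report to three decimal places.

Noncentrality parameter: δ = d·√n = 0.87 × √13 = 3.1368
One-sided α = 0.01 → critical value z_{0.01} = 2.326.
Power = Φ(δ − 2.326) = Φ(0.810) = 0.7912.

Power ≈ 0.791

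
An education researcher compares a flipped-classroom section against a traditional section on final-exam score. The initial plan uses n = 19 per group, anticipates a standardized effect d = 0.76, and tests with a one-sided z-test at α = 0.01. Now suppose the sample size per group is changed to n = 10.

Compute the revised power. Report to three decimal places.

With n = 10 per group: δ = d·√(n/2) = 0.76 × √(10/2) = 1.6994. Critical value z_{0.01} = 2.326.
Revised power = P(Z > 2.326 − δ) = Φ(-0.627) = 0.2654.

Power ≈ 0.265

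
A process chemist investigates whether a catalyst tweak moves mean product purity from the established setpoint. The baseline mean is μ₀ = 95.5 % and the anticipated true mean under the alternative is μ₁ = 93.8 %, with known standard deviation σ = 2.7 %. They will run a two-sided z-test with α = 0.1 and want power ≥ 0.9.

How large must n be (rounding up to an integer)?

n = 22

Standardized effect: d = |μ₁ − μ₀| / σ = |93.8 − 95.5| / 2.7 = 0.6296
Set Φ(δ − 1.645) = 0.9; then δ − 1.645 = Φ⁻¹(0.9) = 1.282, giving δ = 2.926.
(For δ > 0 the lower-tail rejection region contributes negligibly to power, so the one-term inversion is standard.)
δ = d·√n ⇒ n = (δ/d)² = (2.926 / 0.6296)² = 21.60.
Rounding up, n = 22.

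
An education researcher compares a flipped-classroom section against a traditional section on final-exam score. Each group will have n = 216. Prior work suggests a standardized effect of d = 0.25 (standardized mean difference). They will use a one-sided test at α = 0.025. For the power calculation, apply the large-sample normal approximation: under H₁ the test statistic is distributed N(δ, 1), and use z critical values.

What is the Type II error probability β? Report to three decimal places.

β ≈ 0.262

Noncentrality parameter: δ = d·√(n/2) = 0.25 × √(216/2) = 2.5981
One-sided α = 0.025 → critical value z_{0.025} = 1.960.
Power = Φ(δ − 1.960) = Φ(0.638) = 0.7383.
Type II error: β = 1 − power = 1 − 0.7383 = 0.2617.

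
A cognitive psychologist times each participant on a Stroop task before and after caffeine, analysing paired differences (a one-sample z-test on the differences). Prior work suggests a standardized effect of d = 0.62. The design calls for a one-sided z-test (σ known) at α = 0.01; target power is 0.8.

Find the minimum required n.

Set Φ(δ − 2.326) = 0.8; then δ − 2.326 = Φ⁻¹(0.8) = 0.842, giving δ = 3.168.
δ = d·√n ⇒ n = (δ/d)² = (3.168 / 0.62)² = 26.11.
Round up to the next whole unit.

n = 27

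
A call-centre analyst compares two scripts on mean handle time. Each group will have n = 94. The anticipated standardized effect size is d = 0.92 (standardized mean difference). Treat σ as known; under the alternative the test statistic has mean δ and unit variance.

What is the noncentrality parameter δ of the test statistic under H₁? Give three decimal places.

δ ≈ 6.307

The noncentrality parameter scales effect size by the design's sample-size factor: δ = d·√(n/2) = 0.92 × √(94/2) = 6.3072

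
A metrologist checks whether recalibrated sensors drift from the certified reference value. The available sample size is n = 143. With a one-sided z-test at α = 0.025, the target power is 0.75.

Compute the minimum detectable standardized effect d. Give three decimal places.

d ≈ 0.220

Required noncentrality: δ = z_{0.025} + z_{0.25} = 1.960 + 0.674 = 2.634.
δ = d·√n ⇒ d = δ/√n = 2.634/√143 = 0.2203.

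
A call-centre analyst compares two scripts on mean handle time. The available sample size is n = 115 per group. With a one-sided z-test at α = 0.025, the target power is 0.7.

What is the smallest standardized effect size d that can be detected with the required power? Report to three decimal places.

d ≈ 0.328

Required noncentrality: δ = z_{0.025} + z_{0.30} = 1.960 + 0.524 = 2.484.
δ = d·√(n/2) ⇒ d = δ/√(n/2) = 2.484/√(115/2) = 0.3276.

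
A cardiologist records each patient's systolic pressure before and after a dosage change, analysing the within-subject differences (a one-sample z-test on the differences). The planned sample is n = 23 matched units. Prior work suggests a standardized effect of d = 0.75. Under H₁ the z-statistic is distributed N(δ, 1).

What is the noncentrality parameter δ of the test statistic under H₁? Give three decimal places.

δ = d·√n = 0.75 × √23 = 3.5969

δ ≈ 3.597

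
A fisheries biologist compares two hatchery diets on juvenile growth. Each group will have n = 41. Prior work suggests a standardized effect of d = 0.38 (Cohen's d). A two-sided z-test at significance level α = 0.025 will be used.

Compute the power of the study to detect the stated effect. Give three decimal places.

Power ≈ 0.301

Noncentrality parameter: δ = d·√(n/2) = 0.38 × √(41/2) = 1.7205
Two-sided α = 0.025 → critical value z_{0.0125} = 2.241.
Power = Φ(δ − 2.241) + Φ(−δ − 2.241) = Φ(-0.521) + Φ(-3.962) = 0.3012 + 0.0000 = 0.3013.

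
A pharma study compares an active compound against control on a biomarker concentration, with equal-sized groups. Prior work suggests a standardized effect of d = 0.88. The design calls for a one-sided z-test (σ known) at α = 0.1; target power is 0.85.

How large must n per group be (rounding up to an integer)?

Set Φ(δ − 1.282) = 0.85; then δ − 1.282 = Φ⁻¹(0.85) = 1.036, giving δ = 2.318.
δ = d·√(n/2) ⇒ n = 2(δ/d)² = 2 × (2.318 / 0.88)² = 13.88.
Rounding up, n = 14 per group.

n = 14 per group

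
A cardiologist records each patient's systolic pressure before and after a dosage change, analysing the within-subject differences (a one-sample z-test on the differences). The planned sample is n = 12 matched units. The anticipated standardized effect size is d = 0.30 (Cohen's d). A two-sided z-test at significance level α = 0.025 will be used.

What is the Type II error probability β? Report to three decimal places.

β ≈ 0.885

Noncentrality parameter: δ = d·√n = 0.30 × √12 = 1.0392
Two-sided α = 0.025 → critical value z_{0.0125} = 2.241.
Power = Φ(δ − 2.241) + Φ(−δ − 2.241) = Φ(-1.202) + Φ(-3.281) = 0.1146 + 0.0005 = 0.1152.
Type II error: β = 1 − power = 1 − 0.1152 = 0.8848.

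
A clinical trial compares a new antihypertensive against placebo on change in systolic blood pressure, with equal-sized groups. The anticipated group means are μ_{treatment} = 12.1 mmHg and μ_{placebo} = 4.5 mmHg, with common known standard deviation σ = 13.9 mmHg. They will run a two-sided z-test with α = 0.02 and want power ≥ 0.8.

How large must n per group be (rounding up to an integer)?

Standardized effect: d = |μ_{treatment} − μ_{placebo}| / σ = |12.1 − 4.5| / 13.9 = 0.5468
Set Φ(δ − 2.326) = 0.8; then δ − 2.326 = Φ⁻¹(0.8) = 0.842, giving δ = 3.168.
(The Φ(−δ − z_{α/2}) term is vanishingly small for δ > 0 and is dropped in the standard sample-size formula.)
δ = d·√(n/2) ⇒ n = 2(δ/d)² = 2 × (3.168 / 0.5468)² = 67.14.
Round up to the next whole unit.

n = 68 per group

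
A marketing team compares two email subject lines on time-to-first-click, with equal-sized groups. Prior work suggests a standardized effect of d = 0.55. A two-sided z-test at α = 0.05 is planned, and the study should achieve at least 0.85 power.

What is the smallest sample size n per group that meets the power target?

Set Φ(δ − 1.960) = 0.85; then δ − 1.960 = Φ⁻¹(0.85) = 1.036, giving δ = 2.996.
(For δ > 0 the lower-tail rejection region contributes negligibly to power, so the one-term inversion is standard.)
δ = d·√(n/2) ⇒ n = 2(δ/d)² = 2 × (2.996 / 0.55)² = 59.36.
Rounding up, n = 60 per group.

n = 60 per group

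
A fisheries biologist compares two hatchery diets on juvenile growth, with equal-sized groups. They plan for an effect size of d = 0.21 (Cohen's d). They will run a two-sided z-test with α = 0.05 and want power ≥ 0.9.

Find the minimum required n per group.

n = 477 per group

For power 0.9 need Φ(δ − z_{0.025}) = 0.9, so δ = z_{0.025} + z_{0.10} = 1.960 + 1.282 = 3.242.
(For δ > 0 the lower-tail rejection region contributes negligibly to power, so the one-term inversion is standard.)
δ = d·√(n/2) ⇒ n = 2(δ/d)² = 2 × (3.242 / 0.21)² = 476.53.
Round up to the next whole unit.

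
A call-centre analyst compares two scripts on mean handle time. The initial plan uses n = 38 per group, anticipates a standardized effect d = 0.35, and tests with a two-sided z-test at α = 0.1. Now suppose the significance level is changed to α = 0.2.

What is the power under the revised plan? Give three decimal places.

Power ≈ 0.599

δ = d·√(n/2) = 0.35 × √(38/2) = 1.5256 (unchanged). New critical value: z_{0.1} = 1.282.
Revised power = Φ(δ − 1.282) + Φ(−δ − 1.282) = Φ(0.244) + Φ(-2.807) = 0.5964 + 0.0025 = 0.5989.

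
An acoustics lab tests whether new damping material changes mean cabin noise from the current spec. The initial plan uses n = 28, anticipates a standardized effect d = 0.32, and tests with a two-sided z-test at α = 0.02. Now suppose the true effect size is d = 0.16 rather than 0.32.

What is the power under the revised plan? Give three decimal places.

Power ≈ 0.070

With d = 0.16: δ = d·√n = 0.16 × √28 = 0.8466. Critical value z_{0.01} = 2.326.
Revised power = Φ(δ − 2.326) + Φ(−δ − 2.326) = Φ(-1.480) + Φ(-3.173) = 0.0695 + 0.0008 = 0.0702.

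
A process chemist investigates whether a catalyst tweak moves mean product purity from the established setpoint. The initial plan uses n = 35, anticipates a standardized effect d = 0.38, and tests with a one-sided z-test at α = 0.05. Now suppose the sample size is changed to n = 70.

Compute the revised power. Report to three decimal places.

Power ≈ 0.938

With n = 70: δ = d·√n = 0.38 × √70 = 3.1793. Critical value z_{0.05} = 1.645.
Revised power = P(Z > 1.645 − δ) = Φ(1.534) = 0.9375.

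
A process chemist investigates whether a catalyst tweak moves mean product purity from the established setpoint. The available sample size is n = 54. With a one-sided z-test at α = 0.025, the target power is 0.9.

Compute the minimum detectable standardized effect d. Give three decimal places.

d ≈ 0.441

Required noncentrality: δ = z_{0.025} + z_{0.10} = 1.960 + 1.282 = 3.242.
δ = d·√n ⇒ d = δ/√n = 3.242/√54 = 0.4411.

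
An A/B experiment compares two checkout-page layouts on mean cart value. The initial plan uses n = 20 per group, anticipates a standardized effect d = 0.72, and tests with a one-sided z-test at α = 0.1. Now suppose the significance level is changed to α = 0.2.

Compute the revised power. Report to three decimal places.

Power ≈ 0.924

δ = d·√(n/2) = 0.72 × √(20/2) = 2.2768 (unchanged). New critical value: z_{0.2} = 0.842.
Revised power = Φ(δ − 0.842) = Φ(1.435) = 0.9244.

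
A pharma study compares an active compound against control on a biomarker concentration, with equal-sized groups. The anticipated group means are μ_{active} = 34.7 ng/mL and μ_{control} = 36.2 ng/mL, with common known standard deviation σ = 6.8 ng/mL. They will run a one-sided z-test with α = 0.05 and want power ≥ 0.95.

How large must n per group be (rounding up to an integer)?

Standardized effect: d = |μ_{active} − μ_{control}| / σ = |34.7 − 36.2| / 6.8 = 0.2206
Set Φ(δ − 1.645) = 0.95; then δ − 1.645 = Φ⁻¹(0.95) = 1.645, giving δ = 3.290.
δ = d·√(n/2) ⇒ n = 2(δ/d)² = 2 × (3.290 / 0.2206)² = 444.82.
Rounding up, n = 445 per group.

n = 445 per group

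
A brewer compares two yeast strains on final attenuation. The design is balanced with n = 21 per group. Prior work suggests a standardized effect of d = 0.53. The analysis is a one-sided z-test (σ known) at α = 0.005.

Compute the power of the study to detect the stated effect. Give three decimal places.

Power ≈ 0.195

Noncentrality parameter: δ = d·√(n/2) = 0.53 × √(21/2) = 1.7174
One-sided α = 0.005 → critical value z_{0.005} = 2.576.
Power = Φ(δ − 2.576) = Φ(-0.858) = 0.1953.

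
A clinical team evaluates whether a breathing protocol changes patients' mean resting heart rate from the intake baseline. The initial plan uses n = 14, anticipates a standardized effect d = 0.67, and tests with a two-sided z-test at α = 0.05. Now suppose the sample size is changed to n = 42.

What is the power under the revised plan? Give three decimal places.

Power ≈ 0.991

With n = 42: δ = d·√n = 0.67 × √42 = 4.3421. Critical value z_{0.025} = 1.960.
Revised power = Φ(δ − 1.960) + Φ(−δ − 1.960) = Φ(2.382) + Φ(-6.302) = 0.9914 + 0.0000 = 0.9914.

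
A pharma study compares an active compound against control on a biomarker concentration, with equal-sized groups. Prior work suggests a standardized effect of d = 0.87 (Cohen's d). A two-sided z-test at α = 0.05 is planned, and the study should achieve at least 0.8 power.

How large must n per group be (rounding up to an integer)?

Set Φ(δ − 1.960) = 0.8; then δ − 1.960 = Φ⁻¹(0.8) = 0.842, giving δ = 2.802.
(Ignoring the negligible lower-tail rejection probability gives the usual closed-form inversion.)
δ = d·√(n/2) ⇒ n = 2(δ/d)² = 2 × (2.802 / 0.87)² = 20.74.
Rounding up, n = 21 per group.

n = 21 per group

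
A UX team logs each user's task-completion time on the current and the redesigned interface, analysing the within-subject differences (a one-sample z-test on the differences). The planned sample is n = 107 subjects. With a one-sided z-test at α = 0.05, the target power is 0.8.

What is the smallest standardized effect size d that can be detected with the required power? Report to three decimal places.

d ≈ 0.240

Required noncentrality: δ = z_{0.05} + z_{0.20} = 1.645 + 0.842 = 2.486.
δ = d·√n ⇒ d = δ/√n = 2.486/√107 = 0.2404.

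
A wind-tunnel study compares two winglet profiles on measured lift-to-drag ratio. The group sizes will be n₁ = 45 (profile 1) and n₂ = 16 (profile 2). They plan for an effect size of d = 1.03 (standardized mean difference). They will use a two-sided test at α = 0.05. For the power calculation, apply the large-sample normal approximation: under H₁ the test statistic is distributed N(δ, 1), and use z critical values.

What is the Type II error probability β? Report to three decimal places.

β ≈ 0.057

Noncentrality parameter: δ = d / √(1/n₁ + 1/n₂) = 1.03 / √(1/45 + 1/16) = 3.5387
Critical value for a two-sided test at α = 0.05: z_{α/2} = 1.960.
Power = Φ(δ − 1.960) + Φ(−δ − 1.960) = Φ(1.579) + Φ(-5.499) = 0.9428 + 0.0000 = 0.9428.
Type II error: β = 1 − power = 1 − 0.9428 = 0.0572.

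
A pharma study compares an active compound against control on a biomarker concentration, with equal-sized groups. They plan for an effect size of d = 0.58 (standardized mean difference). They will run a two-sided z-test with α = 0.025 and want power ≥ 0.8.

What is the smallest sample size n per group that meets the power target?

For power 0.8 need Φ(δ − z_{0.0125}) = 0.8, so δ = z_{0.0125} + z_{0.20} = 2.241 + 0.842 = 3.083.
(For δ > 0 the lower-tail rejection region contributes negligibly to power, so the one-term inversion is standard.)
δ = d·√(n/2) ⇒ n = 2(δ/d)² = 2 × (3.083 / 0.58)² = 56.51.
Round up to the next whole unit.

n = 57 per group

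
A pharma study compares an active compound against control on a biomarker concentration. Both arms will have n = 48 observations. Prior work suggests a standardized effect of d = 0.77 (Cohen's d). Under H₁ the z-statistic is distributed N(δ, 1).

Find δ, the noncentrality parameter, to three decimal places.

The noncentrality parameter scales effect size by the design's sample-size factor: δ = d·√(n/2) = 0.77 × √(48/2) = 3.7722

δ ≈ 3.772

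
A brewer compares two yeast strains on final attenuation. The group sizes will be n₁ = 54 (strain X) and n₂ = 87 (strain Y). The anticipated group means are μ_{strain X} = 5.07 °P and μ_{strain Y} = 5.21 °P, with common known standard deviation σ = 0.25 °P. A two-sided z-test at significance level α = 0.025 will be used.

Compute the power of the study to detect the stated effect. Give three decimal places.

Standardized effect: d = |μ_{strain X} − μ_{strain Y}| / σ = |5.07 − 5.21| / 0.25 = 0.5600
Noncentrality parameter: δ = d / √(1/n₁ + 1/n₂) = 0.5600 / √(1/54 + 1/87) = 3.2325
Two-sided α = 0.025 → critical value z_{0.0125} = 2.241.
Power = Φ(δ − 2.241) + Φ(−δ − 2.241) = Φ(0.991) + Φ(-5.474) = 0.8392 + 0.0000 = 0.8392.

Power ≈ 0.839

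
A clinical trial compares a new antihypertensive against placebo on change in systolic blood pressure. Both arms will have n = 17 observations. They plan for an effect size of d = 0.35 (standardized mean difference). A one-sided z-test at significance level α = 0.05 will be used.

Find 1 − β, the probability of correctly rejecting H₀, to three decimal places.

Noncentrality parameter: δ = d·√(n/2) = 0.35 × √(17/2) = 1.0204
Critical value for a one-sided test at α = 0.05: z_α = 1.645.
Power = Φ(δ − 1.645) = Φ(-0.624) = 0.2662.

Power ≈ 0.266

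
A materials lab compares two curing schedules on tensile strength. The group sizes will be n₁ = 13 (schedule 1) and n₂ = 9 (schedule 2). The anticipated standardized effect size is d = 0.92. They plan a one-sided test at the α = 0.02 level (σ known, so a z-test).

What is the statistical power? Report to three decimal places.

Noncentrality parameter: δ = d / √(1/n₁ + 1/n₂) = 0.92 / √(1/13 + 1/9) = 2.1216
Critical value for a one-sided test at α = 0.02: z_α = 2.054.
Power = P(Z > 2.054 − δ) = Φ(0.068) = 0.5271.

Power ≈ 0.527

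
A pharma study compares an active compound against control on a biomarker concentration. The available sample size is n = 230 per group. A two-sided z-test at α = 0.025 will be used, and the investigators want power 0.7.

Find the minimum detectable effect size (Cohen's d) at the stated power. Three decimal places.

d ≈ 0.258

Need Φ(δ − 2.241) = 0.7, so δ = 2.241 + 0.524 = 2.766.
(Lower-tail contribution to power is negligible for δ > 0.)
δ = d·√(n/2) ⇒ d = δ/√(n/2) = 2.766/√(230/2) = 0.2579.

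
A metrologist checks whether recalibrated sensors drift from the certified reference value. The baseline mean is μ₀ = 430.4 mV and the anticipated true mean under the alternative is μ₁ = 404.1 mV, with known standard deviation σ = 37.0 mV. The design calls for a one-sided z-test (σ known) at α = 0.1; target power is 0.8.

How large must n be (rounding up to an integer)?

n = 9

Standardized effect: d = |μ₁ − μ₀| / σ = |404.1 − 430.4| / 37.0 = 0.7108
Set Φ(δ − 1.282) = 0.8; then δ − 1.282 = Φ⁻¹(0.8) = 0.842, giving δ = 2.123.
δ = d·√n ⇒ n = (δ/d)² = (2.123 / 0.7108)² = 8.92.
Rounding up, n = 9.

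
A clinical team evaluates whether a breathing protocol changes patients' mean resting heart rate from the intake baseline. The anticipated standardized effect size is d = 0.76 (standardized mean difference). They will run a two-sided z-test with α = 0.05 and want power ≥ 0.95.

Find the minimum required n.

n = 23

Set Φ(δ − 1.960) = 0.95; then δ − 1.960 = Φ⁻¹(0.95) = 1.645, giving δ = 3.605.
(Ignoring the negligible lower-tail rejection probability gives the usual closed-form inversion.)
δ = d·√n ⇒ n = (δ/d)² = (3.605 / 0.76)² = 22.50.
Rounding up, n = 23.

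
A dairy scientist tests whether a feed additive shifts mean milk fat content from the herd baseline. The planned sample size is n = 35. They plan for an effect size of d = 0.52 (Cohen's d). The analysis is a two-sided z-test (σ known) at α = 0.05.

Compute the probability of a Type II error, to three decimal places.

β ≈ 0.132

Noncentrality parameter: λ = d·√n = 0.52 × √35 = 3.0764
Two-sided α = 0.05 → critical value z_{0.025} = 1.960.
Power = Φ(λ − 1.960) + Φ(−λ − 1.960) = Φ(1.116) + Φ(-5.036) = 0.8679 + 0.0000 = 0.8679.
Type II error: β = 1 − power = 1 − 0.8679 = 0.1321.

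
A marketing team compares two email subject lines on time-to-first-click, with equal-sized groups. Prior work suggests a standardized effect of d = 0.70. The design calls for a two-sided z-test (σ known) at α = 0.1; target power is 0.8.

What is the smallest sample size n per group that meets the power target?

For power 0.8 need Φ(δ − z_{0.05}) = 0.8, so δ = z_{0.05} + z_{0.20} = 1.645 + 0.842 = 2.486.
(For δ > 0 the lower-tail rejection region contributes negligibly to power, so the one-term inversion is standard.)
δ = d·√(n/2) ⇒ n = 2(δ/d)² = 2 × (2.486 / 0.70)² = 25.23.
Round up to the next whole unit.

n = 26 per group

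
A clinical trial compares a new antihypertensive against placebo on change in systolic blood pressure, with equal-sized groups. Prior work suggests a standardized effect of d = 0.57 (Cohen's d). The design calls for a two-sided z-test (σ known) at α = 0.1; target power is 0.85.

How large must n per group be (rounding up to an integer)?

For power 0.85 need Φ(δ − z_{0.05}) = 0.85, so δ = z_{0.05} + z_{0.15} = 1.645 + 1.036 = 2.681.
(For δ > 0 the lower-tail rejection region contributes negligibly to power, so the one-term inversion is standard.)
δ = d·√(n/2) ⇒ n = 2(δ/d)² = 2 × (2.681 / 0.57)² = 44.26.
Rounding up, n = 45 per group.

n = 45 per group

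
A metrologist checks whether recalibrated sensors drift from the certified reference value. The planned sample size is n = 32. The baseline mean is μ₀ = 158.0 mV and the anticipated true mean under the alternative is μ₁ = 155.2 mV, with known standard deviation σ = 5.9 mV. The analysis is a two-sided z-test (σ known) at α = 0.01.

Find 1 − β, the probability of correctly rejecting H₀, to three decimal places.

Standardized effect: d = |μ₁ − μ₀| / σ = |155.2 − 158.0| / 5.9 = 0.4746
Noncentrality parameter: δ = d·√n = 0.4746 × √32 = 2.6846
Critical value for a two-sided test at α = 0.01: z_{α/2} = 2.576.
Power = Φ(δ − 2.576) + Φ(−δ − 2.576) = Φ(0.109) + Φ(-5.260) = 0.5433 + 0.0000 = 0.5433.

Power ≈ 0.543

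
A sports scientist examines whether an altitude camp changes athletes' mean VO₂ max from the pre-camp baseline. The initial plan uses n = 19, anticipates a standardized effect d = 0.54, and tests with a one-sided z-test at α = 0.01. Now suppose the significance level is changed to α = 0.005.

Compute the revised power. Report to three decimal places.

δ = d·√n = 0.54 × √19 = 2.3538 (unchanged). New critical value: z_{0.005} = 2.576.
Revised power = Φ(δ − 2.576) = Φ(-0.222) = 0.4121.

Power ≈ 0.412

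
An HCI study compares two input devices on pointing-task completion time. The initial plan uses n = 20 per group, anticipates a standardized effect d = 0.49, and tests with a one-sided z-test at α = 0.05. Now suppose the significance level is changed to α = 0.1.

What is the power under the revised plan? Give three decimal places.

δ = d·√(n/2) = 0.49 × √(20/2) = 1.5495 (unchanged). New critical value: z_{0.1} = 1.282.
Revised power = Φ(δ − 1.282) = Φ(0.268) = 0.6056.

Power ≈ 0.606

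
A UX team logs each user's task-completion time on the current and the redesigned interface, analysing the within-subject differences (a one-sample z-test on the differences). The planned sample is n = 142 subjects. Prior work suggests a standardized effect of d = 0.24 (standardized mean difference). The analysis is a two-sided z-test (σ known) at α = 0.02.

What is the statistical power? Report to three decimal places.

Noncentrality parameter: δ = d·√n = 0.24 × √142 = 2.8599
Critical value for a two-sided test at α = 0.02: z_{α/2} = 2.326.
Power = Φ(δ − 2.326) + Φ(−δ − 2.326) = Φ(0.534) + Φ(-5.186) = 0.7032 + 0.0000 = 0.7032.

Power ≈ 0.703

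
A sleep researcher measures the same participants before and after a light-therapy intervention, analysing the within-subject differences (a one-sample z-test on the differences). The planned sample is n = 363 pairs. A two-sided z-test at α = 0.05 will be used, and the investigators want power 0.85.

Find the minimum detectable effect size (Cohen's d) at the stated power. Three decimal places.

d ≈ 0.157

Need Φ(δ − 1.960) = 0.85, so δ = 1.960 + 1.036 = 2.996.
(The second rejection-region term Φ(−δ − z_{α/2}) is negligible and dropped.)
δ = d·√n ⇒ d = δ/√n = 2.996/√363 = 0.1573.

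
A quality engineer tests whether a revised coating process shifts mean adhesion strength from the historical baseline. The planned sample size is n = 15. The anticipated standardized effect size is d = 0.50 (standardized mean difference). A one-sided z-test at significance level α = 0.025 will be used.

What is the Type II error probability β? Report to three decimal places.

β ≈ 0.509

Noncentrality parameter: λ = d·√n = 0.50 × √15 = 1.9365
Critical value for a one-sided test at α = 0.025: z_α = 1.960.
Power = P(Z > 1.960 − λ) = Φ(-0.023) = 0.4906.
Type II error: β = 1 − power = 1 − 0.4906 = 0.5094.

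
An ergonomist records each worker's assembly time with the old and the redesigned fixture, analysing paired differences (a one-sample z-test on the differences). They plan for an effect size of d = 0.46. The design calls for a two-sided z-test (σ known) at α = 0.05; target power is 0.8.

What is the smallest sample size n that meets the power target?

n = 38

For power 0.8 need Φ(δ − z_{0.025}) = 0.8, so δ = z_{0.025} + z_{0.20} = 1.960 + 0.842 = 2.802.
(The Φ(−δ − z_{α/2}) term is vanishingly small for δ > 0 and is dropped in the standard sample-size formula.)
δ = d·√n ⇒ n = (δ/d)² = (2.802 / 0.46)² = 37.09.
Rounding up, n = 38.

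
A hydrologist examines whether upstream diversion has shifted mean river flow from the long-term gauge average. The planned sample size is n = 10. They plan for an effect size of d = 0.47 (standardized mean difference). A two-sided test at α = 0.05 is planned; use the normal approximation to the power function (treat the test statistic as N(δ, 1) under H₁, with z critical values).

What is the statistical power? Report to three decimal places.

Noncentrality parameter: δ = d·√n = 0.47 × √10 = 1.4863
Two-sided α = 0.05 → critical value z_{0.025} = 1.960.
Power = Φ(δ − 1.960) + Φ(−δ − 1.960) = Φ(-0.474) + Φ(-3.446) = 0.3179 + 0.0003 = 0.3181.

Power ≈ 0.318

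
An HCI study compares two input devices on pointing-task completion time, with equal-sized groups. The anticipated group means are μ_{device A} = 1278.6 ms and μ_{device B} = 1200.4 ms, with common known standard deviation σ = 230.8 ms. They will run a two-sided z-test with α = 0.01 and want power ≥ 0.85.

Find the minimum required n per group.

Standardized effect: d = |μ_{device A} − μ_{device B}| / σ = |1278.6 − 1200.4| / 230.8 = 0.3388
For power 0.85 need Φ(δ − z_{0.005}) = 0.85, so δ = z_{0.005} + z_{0.15} = 2.576 + 1.036 = 3.612.
(The Φ(−δ − z_{α/2}) term is vanishingly small for δ > 0 and is dropped in the standard sample-size formula.)
δ = d·√(n/2) ⇒ n = 2(δ/d)² = 2 × (3.612 / 0.3388)² = 227.32.
Round up to the next whole unit.

n = 228 per group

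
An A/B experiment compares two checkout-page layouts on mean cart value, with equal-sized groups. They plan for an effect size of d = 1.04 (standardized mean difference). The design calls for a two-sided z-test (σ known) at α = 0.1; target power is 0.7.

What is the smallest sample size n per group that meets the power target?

Set Φ(δ − 1.645) = 0.7; then δ − 1.645 = Φ⁻¹(0.7) = 0.524, giving δ = 2.169.
(Ignoring the negligible lower-tail rejection probability gives the usual closed-form inversion.)
δ = d·√(n/2) ⇒ n = 2(δ/d)² = 2 × (2.169 / 1.04)² = 8.70.
Rounding up, n = 9 per group.

n = 9 per group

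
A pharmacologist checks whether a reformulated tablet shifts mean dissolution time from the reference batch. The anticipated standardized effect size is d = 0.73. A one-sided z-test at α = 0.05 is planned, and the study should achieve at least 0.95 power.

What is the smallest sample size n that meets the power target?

n = 21

Set Φ(δ − 1.645) = 0.95; then δ − 1.645 = Φ⁻¹(0.95) = 1.645, giving δ = 3.290.
δ = d·√n ⇒ n = (δ/d)² = (3.290 / 0.73)² = 20.31.
Round up to the next whole unit.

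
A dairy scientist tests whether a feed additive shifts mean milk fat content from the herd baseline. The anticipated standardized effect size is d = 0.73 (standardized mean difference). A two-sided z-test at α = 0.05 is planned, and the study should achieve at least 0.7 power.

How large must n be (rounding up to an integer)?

n = 12

Set Φ(δ − 1.960) = 0.7; then δ − 1.960 = Φ⁻¹(0.7) = 0.524, giving δ = 2.484.
(The Φ(−δ − z_{α/2}) term is vanishingly small for δ > 0 and is dropped in the standard sample-size formula.)
δ = d·√n ⇒ n = (δ/d)² = (2.484 / 0.73)² = 11.58.
Round up to the next whole unit.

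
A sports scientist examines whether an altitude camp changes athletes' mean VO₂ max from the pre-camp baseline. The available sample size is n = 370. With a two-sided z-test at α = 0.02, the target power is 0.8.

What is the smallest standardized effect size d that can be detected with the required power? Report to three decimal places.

d ≈ 0.165

Need Φ(δ − 2.326) = 0.8, so δ = 2.326 + 0.842 = 3.168.
(Lower-tail contribution to power is negligible for δ > 0.)
δ = d·√n ⇒ d = δ/√n = 3.168/√370 = 0.1647.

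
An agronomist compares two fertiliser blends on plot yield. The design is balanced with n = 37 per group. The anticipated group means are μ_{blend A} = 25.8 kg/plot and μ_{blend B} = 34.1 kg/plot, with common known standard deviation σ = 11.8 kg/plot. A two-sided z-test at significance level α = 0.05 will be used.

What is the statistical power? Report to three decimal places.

Power ≈ 0.857

Standardized effect: d = |μ_{blend A} − μ_{blend B}| / σ = |25.8 − 34.1| / 11.8 = 0.7034
Noncentrality parameter: δ = d·√(n/2) = 0.7034 × √(37/2) = 3.0254
Critical value for a two-sided test at α = 0.05: z_{α/2} = 1.960.
Power = Φ(δ − 1.960) + Φ(−δ − 1.960) = Φ(1.065) + Φ(-4.985) = 0.8567 + 0.0000 = 0.8567.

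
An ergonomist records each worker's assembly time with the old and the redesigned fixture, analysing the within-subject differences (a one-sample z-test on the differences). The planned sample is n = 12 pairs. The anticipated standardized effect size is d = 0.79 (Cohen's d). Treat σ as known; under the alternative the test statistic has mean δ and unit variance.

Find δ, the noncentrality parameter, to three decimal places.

δ ≈ 2.737

The noncentrality parameter scales effect size by the design's sample-size factor: δ = d·√n = 0.79 × √12 = 2.7366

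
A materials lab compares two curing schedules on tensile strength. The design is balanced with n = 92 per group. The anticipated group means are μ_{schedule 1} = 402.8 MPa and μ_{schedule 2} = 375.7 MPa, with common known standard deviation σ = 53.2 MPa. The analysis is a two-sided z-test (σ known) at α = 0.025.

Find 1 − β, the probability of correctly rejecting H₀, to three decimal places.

Standardized effect: d = |μ_{schedule 1} − μ_{schedule 2}| / σ = |402.8 − 375.7| / 53.2 = 0.5094
Noncentrality parameter: δ = d·√(n/2) = 0.5094 × √(92/2) = 3.4549
Critical value for a two-sided test at α = 0.025: z_{α/2} = 2.241.
Power = Φ(δ − 2.241) + Φ(−δ − 2.241) = Φ(1.214) + Φ(-5.696) = 0.8875 + 0.0000 = 0.8875.

Power ≈ 0.888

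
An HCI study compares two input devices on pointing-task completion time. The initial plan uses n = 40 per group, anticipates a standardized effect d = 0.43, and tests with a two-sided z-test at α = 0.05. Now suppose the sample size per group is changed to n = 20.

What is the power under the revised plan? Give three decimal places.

Power ≈ 0.275

With n = 20 per group: δ = d·√(n/2) = 0.43 × √(20/2) = 1.3598. Critical value z_{0.025} = 1.960.
Revised power = Φ(δ − 1.960) + Φ(−δ − 1.960) = Φ(-0.600) + Φ(-3.320) = 0.2742 + 0.0005 = 0.2746.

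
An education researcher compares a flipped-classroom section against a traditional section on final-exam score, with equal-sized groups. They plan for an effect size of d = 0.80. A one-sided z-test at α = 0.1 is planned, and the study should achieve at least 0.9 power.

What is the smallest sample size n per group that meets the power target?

Set Φ(δ − 1.282) = 0.9; then δ − 1.282 = Φ⁻¹(0.9) = 1.282, giving δ = 2.563.
δ = d·√(n/2) ⇒ n = 2(δ/d)² = 2 × (2.563 / 0.80)² = 20.53.
Round up to the next whole unit.

n = 21 per group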